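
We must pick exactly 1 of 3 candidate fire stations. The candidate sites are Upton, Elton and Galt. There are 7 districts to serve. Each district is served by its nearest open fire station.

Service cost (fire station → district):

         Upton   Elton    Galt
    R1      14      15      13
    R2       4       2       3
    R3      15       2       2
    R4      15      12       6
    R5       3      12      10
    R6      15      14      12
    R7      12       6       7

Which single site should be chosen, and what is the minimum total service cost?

Choose Galt only; total service cost 53.

With exactly 1 open, each district uses its cheapest among the chosen.
{Galt}: R1→Galt 13, R2→Galt 3, R3→Galt 2, R4→Galt 6, R5→Galt 10, R6→Galt 12, R7→Galt 7. Service cost 53.
{Elton}: service cost 63
{Upton}: service cost 78
Among all 3 size-1 choices, {Galt} is lowest.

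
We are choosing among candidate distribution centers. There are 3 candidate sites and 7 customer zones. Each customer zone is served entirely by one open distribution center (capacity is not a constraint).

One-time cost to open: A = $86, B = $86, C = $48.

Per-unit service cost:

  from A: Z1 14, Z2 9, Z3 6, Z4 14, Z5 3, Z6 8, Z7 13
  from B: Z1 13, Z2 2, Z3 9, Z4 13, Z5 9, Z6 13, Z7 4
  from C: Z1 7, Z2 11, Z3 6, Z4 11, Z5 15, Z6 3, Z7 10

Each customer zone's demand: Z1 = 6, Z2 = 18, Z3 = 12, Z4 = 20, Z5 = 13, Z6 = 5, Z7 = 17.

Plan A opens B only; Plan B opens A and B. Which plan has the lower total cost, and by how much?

Plan A: {B}: Z1→B 13·6=78, Z2→B 2·18=36, Z3→B 9·12=108, Z4→B 13·20=260, Z5→B 9·13=117, Z6→B 13·5=65, Z7→B 4·17=68. Service 732; fixed 86; total 818.
Plan B: {A, B}: Z1→B 13·6=78, Z2→B 2·18=36, Z3→A 6·12=72, Z4→B 13·20=260, Z5→A 3·13=39, Z6→A 8·5=40, Z7→B 4·17=68. Service 593; fixed 172; total 765.
Difference: |818 − 765| = 53.

Plan B is cheaper by 53.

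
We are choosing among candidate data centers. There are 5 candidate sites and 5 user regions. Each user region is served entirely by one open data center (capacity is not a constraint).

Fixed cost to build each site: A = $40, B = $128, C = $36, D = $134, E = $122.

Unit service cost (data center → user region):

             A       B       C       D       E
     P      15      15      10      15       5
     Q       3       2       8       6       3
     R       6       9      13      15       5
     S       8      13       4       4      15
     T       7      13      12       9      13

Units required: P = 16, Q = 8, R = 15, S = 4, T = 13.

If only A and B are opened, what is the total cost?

Each user region is assigned to its cheapest site among the open ones.
{A, B}: P→A 15·16=240, Q→B 2·8=16, R→A 6·15=90, S→A 8·4=32, T→A 7·13=91. Service 469; fixed 168; total 637.

Total cost: 637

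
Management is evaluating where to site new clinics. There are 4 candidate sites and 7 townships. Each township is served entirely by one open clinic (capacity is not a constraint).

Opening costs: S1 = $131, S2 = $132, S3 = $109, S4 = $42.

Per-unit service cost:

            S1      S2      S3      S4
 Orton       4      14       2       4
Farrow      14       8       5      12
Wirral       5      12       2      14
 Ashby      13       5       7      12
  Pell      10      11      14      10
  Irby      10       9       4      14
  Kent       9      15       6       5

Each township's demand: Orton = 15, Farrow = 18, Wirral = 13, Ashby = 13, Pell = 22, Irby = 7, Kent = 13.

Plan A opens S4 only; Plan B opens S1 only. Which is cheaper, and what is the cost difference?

Plan A is cheaper by 45.

Plan A: {S4}: Orton→S4 4·15=60, Farrow→S4 12·18=216, Wirral→S4 14·13=182, Ashby→S4 12·13=156, Pell→S4 10·22=220, Irby→S4 14·7=98, Kent→S4 5·13=65. Service 997; fixed 42; total 1039.
Plan B: {S1}: Orton→S1 4·15=60, Farrow→S1 14·18=252, Wirral→S1 5·13=65, Ashby→S1 13·13=169, Pell→S1 10·22=220, Irby→S1 10·7=70, Kent→S1 9·13=117. Service 953; fixed 131; total 1084.
Difference: |1039 − 1084| = 45.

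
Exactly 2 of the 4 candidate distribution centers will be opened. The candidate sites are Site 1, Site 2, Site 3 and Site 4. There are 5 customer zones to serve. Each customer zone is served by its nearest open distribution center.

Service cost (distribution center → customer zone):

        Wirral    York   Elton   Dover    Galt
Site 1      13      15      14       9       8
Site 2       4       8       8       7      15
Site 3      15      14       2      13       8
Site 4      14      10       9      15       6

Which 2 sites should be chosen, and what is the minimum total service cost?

Choose Site 2 and Site 3; total service cost 29.

With exactly 2 open, each customer zone uses its cheapest among the chosen.
{Site 2, Site 3}: Wirral→Site 2 4, York→Site 2 8, Elton→Site 3 2, Dover→Site 2 7, Galt→Site 3 8. Service cost 29.
{Site 2, Site 4}: service cost 33
{Site 1, Site 2}: service cost 35
Among all 6 size-2 choices, {Site 2, Site 3} is lowest.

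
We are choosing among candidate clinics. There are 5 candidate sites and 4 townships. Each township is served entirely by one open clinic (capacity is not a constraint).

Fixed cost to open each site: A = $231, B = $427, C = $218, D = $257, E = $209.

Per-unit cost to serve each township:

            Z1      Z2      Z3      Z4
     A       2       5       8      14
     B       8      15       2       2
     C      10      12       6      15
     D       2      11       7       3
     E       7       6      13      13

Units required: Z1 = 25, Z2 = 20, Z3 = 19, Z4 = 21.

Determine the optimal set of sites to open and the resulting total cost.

Open D only; minimum total cost 723.

For any fixed open set, each township goes to its cheapest open site; total = fixed + service.
{D}: Z1→D 2·25=50, Z2→D 11·20=220, Z3→D 7·19=133, Z4→D 3·21=63. Service 466; fixed 257; total 723.
{A}: service 596 + fixed 231 = 827
{D, E}: Z1→D 2·25=50, Z2→E 6·20=120, Z3→D 7·19=133, Z4→D 3·21=63. Service 366; fixed 466; total 832.
{A, B, C, D, E}: service 230 + fixed 1342 = 1572
No other subset beats 723.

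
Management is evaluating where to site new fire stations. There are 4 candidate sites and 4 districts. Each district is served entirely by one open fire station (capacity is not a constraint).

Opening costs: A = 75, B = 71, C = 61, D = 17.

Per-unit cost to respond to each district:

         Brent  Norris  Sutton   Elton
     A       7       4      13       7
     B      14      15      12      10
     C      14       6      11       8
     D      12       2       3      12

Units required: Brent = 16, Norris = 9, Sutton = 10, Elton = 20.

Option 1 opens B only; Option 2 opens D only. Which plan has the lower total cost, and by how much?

Option 2 is cheaper by 253.

Option 1: {B}: Brent→B 14·16=224, Norris→B 15·9=135, Sutton→B 12·10=120, Elton→B 10·20=200. Service 679; fixed 71; total 750.
Option 2: {D}: Brent→D 12·16=192, Norris→D 2·9=18, Sutton→D 3·10=30, Elton→D 12·20=240. Service 480; fixed 17; total 497.
Difference: |750 − 497| = 253.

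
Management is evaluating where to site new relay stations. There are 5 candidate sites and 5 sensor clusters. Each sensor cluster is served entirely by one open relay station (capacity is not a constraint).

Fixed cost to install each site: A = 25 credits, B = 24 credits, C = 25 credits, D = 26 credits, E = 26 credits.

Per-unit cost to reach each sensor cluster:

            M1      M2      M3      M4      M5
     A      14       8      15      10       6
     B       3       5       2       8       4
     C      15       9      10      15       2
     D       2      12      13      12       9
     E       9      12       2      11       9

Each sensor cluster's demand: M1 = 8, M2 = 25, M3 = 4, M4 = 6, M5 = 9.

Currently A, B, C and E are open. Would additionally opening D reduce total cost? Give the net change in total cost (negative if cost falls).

Current service cost with {A, B, C, E}: 223.
Adding D: each sensor cluster re-picks its cheapest; new service cost 215, saving 8.
Extra fixed cost: 26. Net change = 26 − 8 = 18.
(Totals: 323 → 341.)

No — net change +18 (cost rises by 18).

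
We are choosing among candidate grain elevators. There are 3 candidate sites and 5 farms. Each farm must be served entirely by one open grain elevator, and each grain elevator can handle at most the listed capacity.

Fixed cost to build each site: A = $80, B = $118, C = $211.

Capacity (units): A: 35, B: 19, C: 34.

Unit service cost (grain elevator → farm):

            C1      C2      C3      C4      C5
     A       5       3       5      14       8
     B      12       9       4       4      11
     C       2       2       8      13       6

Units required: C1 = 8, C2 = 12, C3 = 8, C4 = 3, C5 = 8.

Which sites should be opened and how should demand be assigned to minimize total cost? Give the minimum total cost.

Minimum total cost: 382

Open {A, B}: C1→A 5·8=40, C2→A 3·12=36, C3→B 4·8=32, C4→B 4·3=12, C5→A 8·8=64.
Loads: A carries 28/35, B carries 11/19. Service 184; fixed 198; total 382.
Next best feasible plan costs 406.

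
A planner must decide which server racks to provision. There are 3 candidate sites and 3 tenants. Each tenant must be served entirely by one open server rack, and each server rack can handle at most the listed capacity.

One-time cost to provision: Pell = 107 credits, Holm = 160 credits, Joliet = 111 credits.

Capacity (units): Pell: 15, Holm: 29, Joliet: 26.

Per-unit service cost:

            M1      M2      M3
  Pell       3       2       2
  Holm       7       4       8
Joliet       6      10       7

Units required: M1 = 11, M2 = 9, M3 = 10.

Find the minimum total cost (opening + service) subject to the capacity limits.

Minimum total cost: 372

Open {Pell, Joliet}: M1→Joliet 6·11=66, M2→Pell 2·9=18, M3→Joliet 7·10=70.
Loads: Pell carries 9/15, Joliet carries 21/26. Service 154; fixed 218; total 372.
Next best feasible plan costs 394.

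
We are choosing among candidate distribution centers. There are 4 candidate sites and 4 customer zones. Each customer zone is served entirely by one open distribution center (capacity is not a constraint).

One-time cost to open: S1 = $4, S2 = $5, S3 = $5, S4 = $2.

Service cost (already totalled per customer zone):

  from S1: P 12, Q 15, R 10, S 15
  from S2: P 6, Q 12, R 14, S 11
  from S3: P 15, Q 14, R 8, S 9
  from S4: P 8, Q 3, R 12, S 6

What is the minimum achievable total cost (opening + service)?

For any fixed open set, each customer zone goes to its cheapest open site; total = fixed + service.
{S4}: P→S4 8, Q→S4 3, R→S4 12, S→S4 6. Service 29; fixed 2; total 31.
{S3, S4}: service 25 + fixed 7 = 32
{S1, S4}: service 27 + fixed 6 = 33
{S1, S2, S3, S4}: service 23 + fixed 16 = 39
(All 15 nonempty subsets were checked; S4 only is lowest.)

Minimum total cost: 31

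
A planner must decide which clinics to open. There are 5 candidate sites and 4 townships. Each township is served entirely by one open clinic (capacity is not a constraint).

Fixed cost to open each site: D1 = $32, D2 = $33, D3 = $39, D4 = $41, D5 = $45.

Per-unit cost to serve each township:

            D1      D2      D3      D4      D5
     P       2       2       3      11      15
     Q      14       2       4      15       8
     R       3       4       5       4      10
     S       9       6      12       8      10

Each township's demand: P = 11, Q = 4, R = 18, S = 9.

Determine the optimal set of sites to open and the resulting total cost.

Open D2 only; minimum total cost 189.

For any fixed open set, each township goes to its cheapest open site; total = fixed + service.
{D2}: P→D2 2·11=22, Q→D2 2·4=8, R→D2 4·18=72, S→D2 6·9=54. Service 156; fixed 33; total 189.
{D1, D2}: service 138 + fixed 65 = 203
{D2, D3}: P→D2 2·11=22, Q→D2 2·4=8, R→D2 4·18=72, S→D2 6·9=54. Service 156; fixed 72; total 228.
{D1, D2, D3, D4, D5}: P→D1 2·11=22, Q→D2 2·4=8, R→D1 3·18=54, S→D2 6·9=54. Service 138; fixed 190; total 328.
No other subset beats 189.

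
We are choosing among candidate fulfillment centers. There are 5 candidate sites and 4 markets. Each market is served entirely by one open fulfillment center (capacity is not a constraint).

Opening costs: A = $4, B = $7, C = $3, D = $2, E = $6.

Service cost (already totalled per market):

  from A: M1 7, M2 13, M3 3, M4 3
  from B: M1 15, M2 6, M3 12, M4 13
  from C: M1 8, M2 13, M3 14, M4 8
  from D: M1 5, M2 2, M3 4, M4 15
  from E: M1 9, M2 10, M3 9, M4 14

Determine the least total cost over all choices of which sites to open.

For any fixed open set, each market goes to its cheapest open site; total = fixed + service.
{A, D}: M1→D 5, M2→D 2, M3→A 3, M4→A 3. Service 13; fixed 6; total 19.
{A, C, D}: service 13 + fixed 9 = 22
{C, D}: service 19 + fixed 5 = 24
{A, B, C, D, E}: M1→D 5, M2→D 2, M3→A 3, M4→A 3. Service 13; fixed 22; total 35.
No other subset beats 19.

Minimum total cost: 19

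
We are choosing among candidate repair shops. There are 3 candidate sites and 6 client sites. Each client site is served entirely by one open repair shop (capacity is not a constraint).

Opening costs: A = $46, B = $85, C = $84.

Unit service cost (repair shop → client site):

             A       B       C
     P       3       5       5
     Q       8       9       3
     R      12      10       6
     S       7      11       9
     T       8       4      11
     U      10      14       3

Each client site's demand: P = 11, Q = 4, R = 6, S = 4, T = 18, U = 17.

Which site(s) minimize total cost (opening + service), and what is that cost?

For any fixed open set, each client site goes to its cheapest open site; total = fixed + service.
{B, C}: P→B 5·11=55, Q→C 3·4=12, R→C 6·6=36, S→C 9·4=36, T→B 4·18=72, U→C 3·17=51. Service 262; fixed 169; total 431.
{A, C}: service 304 + fixed 130 = 434
{A, B, C}: service 232 + fixed 215 = 447
{A}: service 479 + fixed 46 = 525
(All 7 nonempty subsets were checked; B and C is lowest.)

Open B and C; minimum total cost 431.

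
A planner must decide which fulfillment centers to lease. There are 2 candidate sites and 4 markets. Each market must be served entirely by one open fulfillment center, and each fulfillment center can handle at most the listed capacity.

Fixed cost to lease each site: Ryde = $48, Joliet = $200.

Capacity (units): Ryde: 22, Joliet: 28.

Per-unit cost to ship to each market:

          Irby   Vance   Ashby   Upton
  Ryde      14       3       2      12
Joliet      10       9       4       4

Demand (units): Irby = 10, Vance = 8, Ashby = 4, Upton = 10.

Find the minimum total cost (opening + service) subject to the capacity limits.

Open {Ryde, Joliet}: Irby→Joliet 10·10=100, Vance→Ryde 3·8=24, Ashby→Ryde 2·4=8, Upton→Joliet 4·10=40.
Loads: Ryde carries 12/22, Joliet carries 20/28. Service 172; fixed 248; total 420.
Next best feasible plan costs 428.

Minimum total cost: 420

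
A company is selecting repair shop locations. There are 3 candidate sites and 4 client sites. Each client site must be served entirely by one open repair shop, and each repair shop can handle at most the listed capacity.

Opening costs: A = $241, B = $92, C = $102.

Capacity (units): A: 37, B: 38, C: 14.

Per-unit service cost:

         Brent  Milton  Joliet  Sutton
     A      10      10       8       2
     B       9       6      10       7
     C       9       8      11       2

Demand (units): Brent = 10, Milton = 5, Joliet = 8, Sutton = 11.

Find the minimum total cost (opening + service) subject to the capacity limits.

Minimum total cost: 369

Open {B}: Brent→B 9·10=90, Milton→B 6·5=30, Joliet→B 10·8=80, Sutton→B 7·11=77.
Loads: B carries 34/38. Service 277; fixed 92; total 369.
Next best feasible plan costs 416.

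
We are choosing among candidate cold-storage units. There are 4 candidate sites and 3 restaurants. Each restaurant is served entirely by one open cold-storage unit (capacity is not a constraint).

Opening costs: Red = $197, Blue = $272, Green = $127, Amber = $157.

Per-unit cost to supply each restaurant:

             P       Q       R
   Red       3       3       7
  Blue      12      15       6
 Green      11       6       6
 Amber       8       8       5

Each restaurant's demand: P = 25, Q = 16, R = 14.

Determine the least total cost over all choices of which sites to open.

For any fixed open set, each restaurant goes to its cheapest open site; total = fixed + service.
{Red}: P→Red 3·25=75, Q→Red 3·16=48, R→Red 7·14=98. Service 221; fixed 197; total 418.
{Red, Green}: P→Red 3·25=75, Q→Red 3·16=48, R→Green 6·14=84. Service 207; fixed 324; total 531.
{Red, Amber}: P→Red 3·25=75, Q→Red 3·16=48, R→Amber 5·14=70. Service 193; fixed 354; total 547.
{Red, Blue, Green, Amber}: service 193 + fixed 753 = 946
No other subset beats 418.

Minimum total cost: 418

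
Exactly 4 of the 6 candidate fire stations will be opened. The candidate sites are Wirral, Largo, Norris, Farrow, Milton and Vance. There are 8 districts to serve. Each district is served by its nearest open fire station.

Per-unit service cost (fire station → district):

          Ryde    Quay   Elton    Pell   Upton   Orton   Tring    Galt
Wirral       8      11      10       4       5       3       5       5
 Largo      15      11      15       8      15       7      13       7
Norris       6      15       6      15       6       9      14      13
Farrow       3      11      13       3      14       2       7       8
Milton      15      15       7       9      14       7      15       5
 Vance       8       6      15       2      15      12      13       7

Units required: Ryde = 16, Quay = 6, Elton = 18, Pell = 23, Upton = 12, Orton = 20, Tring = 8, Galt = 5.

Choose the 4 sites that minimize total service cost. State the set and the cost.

With exactly 4 open, each district uses its cheapest among the chosen.
{Wirral, Norris, Farrow, Vance}: Ryde→Farrow 3·16=48, Quay→Vance 6·6=36, Elton→Norris 6·18=108, Pell→Vance 2·23=46, Upton→Wirral 5·12=60, Orton→Farrow 2·20=40, Tring→Wirral 5·8=40, Galt→Wirral 5·5=25. Service cost 403.
{Wirral, Farrow, Milton, Vance}: service cost 421
{Norris, Farrow, Milton, Vance}: service cost 431
Among all 15 size-4 choices, {Wirral, Norris, Farrow, Vance} is lowest.

Choose Wirral, Norris, Farrow and Vance; total service cost 403.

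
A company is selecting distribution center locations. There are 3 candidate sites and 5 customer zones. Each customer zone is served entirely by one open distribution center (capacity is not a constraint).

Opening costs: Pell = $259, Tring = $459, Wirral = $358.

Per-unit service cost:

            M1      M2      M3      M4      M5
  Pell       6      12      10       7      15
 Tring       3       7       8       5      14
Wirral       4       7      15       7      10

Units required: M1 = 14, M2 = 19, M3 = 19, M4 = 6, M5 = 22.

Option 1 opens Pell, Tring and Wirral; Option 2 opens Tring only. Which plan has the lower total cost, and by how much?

Option 1: {Pell, Tring, Wirral}: M1→Tring 3·14=42, M2→Tring 7·19=133, M3→Tring 8·19=152, M4→Tring 5·6=30, M5→Wirral 10·22=220. Service 577; fixed 1076; total 1653.
Option 2: {Tring}: M1→Tring 3·14=42, M2→Tring 7·19=133, M3→Tring 8·19=152, M4→Tring 5·6=30, M5→Tring 14·22=308. Service 665; fixed 459; total 1124.
Difference: |1653 − 1124| = 529.

Option 2 is cheaper by 529.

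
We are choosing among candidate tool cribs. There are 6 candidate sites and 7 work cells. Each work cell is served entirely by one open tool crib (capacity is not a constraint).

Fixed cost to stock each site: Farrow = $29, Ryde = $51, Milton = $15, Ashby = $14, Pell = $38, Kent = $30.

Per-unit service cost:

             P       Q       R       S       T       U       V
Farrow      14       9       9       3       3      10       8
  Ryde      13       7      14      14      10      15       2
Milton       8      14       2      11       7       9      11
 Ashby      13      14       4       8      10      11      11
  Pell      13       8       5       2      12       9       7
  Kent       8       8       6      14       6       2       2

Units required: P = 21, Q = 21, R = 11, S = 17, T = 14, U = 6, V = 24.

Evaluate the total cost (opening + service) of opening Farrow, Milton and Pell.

Total cost: 738

Each work cell is assigned to its cheapest site among the open ones.
{Farrow, Milton, Pell}: P→Milton 8·21=168, Q→Pell 8·21=168, R→Milton 2·11=22, S→Pell 2·17=34, T→Farrow 3·14=42, U→Milton 9·6=54, V→Pell 7·24=168. Service 656; fixed 82; total 738.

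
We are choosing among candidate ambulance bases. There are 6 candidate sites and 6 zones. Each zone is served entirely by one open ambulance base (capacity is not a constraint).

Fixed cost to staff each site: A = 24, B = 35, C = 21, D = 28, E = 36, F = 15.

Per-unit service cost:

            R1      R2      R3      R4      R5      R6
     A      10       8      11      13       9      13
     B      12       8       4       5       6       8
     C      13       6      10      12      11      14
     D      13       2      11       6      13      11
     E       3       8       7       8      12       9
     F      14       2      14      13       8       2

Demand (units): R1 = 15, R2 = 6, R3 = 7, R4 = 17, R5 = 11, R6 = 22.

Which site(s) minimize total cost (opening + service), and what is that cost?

For any fixed open set, each zone goes to its cheapest open site; total = fixed + service.
{B, E, F}: R1→E 3·15=45, R2→F 2·6=12, R3→B 4·7=28, R4→B 5·17=85, R5→B 6·11=66, R6→F 2·22=44. Service 280; fixed 86; total 366.
{B, C, E, F}: R1→E 3·15=45, R2→F 2·6=12, R3→B 4·7=28, R4→B 5·17=85, R5→B 6·11=66, R6→F 2·22=44. Service 280; fixed 107; total 387.
{A, B, E, F}: R1→E 3·15=45, R2→F 2·6=12, R3→B 4·7=28, R4→B 5·17=85, R5→B 6·11=66, R6→F 2·22=44. Service 280; fixed 110; total 390.
{A, B, C, D, E, F}: R1→E 3·15=45, R2→D 2·6=12, R3→B 4·7=28, R4→B 5·17=85, R5→B 6·11=66, R6→F 2·22=44. Service 280; fixed 159; total 439.
No other subset beats 366.

Open B, E and F; minimum total cost 366.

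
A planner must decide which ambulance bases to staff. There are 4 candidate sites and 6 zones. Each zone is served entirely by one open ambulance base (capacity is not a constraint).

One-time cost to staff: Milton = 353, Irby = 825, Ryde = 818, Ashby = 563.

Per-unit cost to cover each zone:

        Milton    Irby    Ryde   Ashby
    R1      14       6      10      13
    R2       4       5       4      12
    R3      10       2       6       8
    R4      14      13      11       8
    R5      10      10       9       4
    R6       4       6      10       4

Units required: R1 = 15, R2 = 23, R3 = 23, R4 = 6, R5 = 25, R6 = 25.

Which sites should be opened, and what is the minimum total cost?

Open Milton only; minimum total cost 1319.

For any fixed open set, each zone goes to its cheapest open site; total = fixed + service.
{Milton}: R1→Milton 14·15=210, R2→Milton 4·23=92, R3→Milton 10·23=230, R4→Milton 14·6=84, R5→Milton 10·25=250, R6→Milton 4·25=100. Service 966; fixed 353; total 1319.
{Ashby}: service 903 + fixed 563 = 1466
{Irby}: R1→Irby 6·15=90, R2→Irby 5·23=115, R3→Irby 2·23=46, R4→Irby 13·6=78, R5→Irby 10·25=250, R6→Irby 6·25=150. Service 729; fixed 825; total 1554.
{Milton, Irby, Ryde, Ashby}: service 476 + fixed 2559 = 3035
No other subset beats 1319.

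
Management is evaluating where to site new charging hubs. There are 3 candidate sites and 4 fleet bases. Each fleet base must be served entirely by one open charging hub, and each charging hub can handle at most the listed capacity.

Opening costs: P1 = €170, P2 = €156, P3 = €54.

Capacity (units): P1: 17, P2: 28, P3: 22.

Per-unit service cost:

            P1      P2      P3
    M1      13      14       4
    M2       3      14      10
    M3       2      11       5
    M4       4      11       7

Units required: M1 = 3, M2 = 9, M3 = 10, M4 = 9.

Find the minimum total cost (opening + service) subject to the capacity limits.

Open {P1, P3}: M1→P3 4·3=12, M2→P1 3·9=27, M3→P3 5·10=50, M4→P3 7·9=63.
Loads: P1 carries 9/17, P3 carries 22/22. Service 152; fixed 224; total 376.
Next best feasible plan costs 403.

Minimum total cost: 376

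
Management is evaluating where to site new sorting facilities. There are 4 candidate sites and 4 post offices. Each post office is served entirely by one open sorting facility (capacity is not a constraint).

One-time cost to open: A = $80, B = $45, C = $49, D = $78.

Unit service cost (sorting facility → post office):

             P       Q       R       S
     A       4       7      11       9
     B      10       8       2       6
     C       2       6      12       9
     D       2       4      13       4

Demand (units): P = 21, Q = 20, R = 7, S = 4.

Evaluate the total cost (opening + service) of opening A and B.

Each post office is assigned to its cheapest site among the open ones.
{A, B}: P→A 4·21=84, Q→A 7·20=140, R→B 2·7=14, S→B 6·4=24. Service 262; fixed 125; total 387.

Total cost: 387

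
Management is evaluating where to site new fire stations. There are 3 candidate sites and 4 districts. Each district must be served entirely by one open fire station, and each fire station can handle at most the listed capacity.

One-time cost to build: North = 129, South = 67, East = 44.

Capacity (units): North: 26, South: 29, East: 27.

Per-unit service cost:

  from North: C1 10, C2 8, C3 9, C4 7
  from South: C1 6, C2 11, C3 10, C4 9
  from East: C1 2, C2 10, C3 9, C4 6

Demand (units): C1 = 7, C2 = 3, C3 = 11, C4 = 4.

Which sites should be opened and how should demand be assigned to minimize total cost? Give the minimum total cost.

Open {East}: C1→East 2·7=14, C2→East 10·3=30, C3→East 9·11=99, C4→East 6·4=24.
Loads: East carries 25/27. Service 167; fixed 44; total 211.
Next best feasible plan costs 278.

Minimum total cost: 211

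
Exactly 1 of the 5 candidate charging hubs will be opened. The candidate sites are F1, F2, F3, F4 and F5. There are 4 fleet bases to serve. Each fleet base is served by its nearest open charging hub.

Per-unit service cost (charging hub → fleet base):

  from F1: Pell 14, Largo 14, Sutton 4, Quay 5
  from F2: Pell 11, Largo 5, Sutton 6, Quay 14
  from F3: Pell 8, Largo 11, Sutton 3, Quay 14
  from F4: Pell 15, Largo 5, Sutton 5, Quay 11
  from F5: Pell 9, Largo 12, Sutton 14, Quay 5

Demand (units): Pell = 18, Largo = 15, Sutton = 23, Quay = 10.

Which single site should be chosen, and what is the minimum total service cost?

With exactly 1 open, each fleet base uses its cheapest among the chosen.
{F3}: Pell→F3 8·18=144, Largo→F3 11·15=165, Sutton→F3 3·23=69, Quay→F3 14·10=140. Service cost 518.
{F2}: service cost 551
{F4}: service cost 570
Among all 5 size-1 choices, {F3} is lowest.

Choose F3 only; total service cost 518.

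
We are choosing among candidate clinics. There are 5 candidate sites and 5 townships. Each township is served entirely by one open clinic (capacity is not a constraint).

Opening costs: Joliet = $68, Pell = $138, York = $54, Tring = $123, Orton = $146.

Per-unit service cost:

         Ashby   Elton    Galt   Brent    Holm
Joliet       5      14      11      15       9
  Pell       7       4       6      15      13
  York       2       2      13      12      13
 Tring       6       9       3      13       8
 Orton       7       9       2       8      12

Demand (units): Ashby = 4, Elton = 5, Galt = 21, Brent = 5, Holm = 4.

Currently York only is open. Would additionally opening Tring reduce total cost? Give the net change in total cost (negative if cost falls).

Current service cost with {York}: 403.
Adding Tring: each township re-picks its cheapest; new service cost 173, saving 230.
Extra fixed cost: 123. Net change = 123 − 230 = -107.
(Totals: 457 → 350.)

Yes — net change −107 (cost falls by 107).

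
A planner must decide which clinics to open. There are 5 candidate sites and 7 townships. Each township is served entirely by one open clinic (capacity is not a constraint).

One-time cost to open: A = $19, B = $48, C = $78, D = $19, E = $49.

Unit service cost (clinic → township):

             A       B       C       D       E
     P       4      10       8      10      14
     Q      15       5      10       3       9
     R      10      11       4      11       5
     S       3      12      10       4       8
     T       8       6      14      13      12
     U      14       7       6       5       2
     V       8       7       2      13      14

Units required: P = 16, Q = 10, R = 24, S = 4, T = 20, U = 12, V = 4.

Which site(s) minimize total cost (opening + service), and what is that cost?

Open A, D and E; minimum total cost 529.

For any fixed open set, each township goes to its cheapest open site; total = fixed + service.
{A, D, E}: P→A 4·16=64, Q→D 3·10=30, R→E 5·24=120, S→A 3·4=12, T→A 8·20=160, U→E 2·12=24, V→A 8·4=32. Service 442; fixed 87; total 529.
{A, B, D, E}: P→A 4·16=64, Q→D 3·10=30, R→E 5·24=120, S→A 3·4=12, T→B 6·20=120, U→E 2·12=24, V→B 7·4=28. Service 398; fixed 135; total 533.
{A, B, E}: P→A 4·16=64, Q→B 5·10=50, R→E 5·24=120, S→A 3·4=12, T→B 6·20=120, U→E 2·12=24, V→B 7·4=28. Service 418; fixed 116; total 534.
{A, B, C, D, E}: P→A 4·16=64, Q→D 3·10=30, R→C 4·24=96, S→A 3·4=12, T→B 6·20=120, U→E 2·12=24, V→C 2·4=8. Service 354; fixed 213; total 567.
No other subset beats 529.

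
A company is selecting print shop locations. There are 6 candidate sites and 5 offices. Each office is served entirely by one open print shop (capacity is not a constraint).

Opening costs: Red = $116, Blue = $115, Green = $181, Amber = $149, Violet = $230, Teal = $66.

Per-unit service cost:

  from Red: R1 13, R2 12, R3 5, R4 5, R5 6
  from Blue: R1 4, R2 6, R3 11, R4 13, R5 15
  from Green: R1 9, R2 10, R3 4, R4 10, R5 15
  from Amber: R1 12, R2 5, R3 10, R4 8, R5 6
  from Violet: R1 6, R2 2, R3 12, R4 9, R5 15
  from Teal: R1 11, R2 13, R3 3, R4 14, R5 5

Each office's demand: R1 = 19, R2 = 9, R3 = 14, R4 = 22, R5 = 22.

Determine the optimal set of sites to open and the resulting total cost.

Open Red and Blue; minimum total cost 673.

For any fixed open set, each office goes to its cheapest open site; total = fixed + service.
{Red, Blue}: R1→Blue 4·19=76, R2→Blue 6·9=54, R3→Red 5·14=70, R4→Red 5·22=110, R5→Red 6·22=132. Service 442; fixed 231; total 673.
{Red, Blue, Teal}: R1→Blue 4·19=76, R2→Blue 6·9=54, R3→Teal 3·14=42, R4→Red 5·22=110, R5→Teal 5·22=110. Service 392; fixed 297; total 689.
{Blue, Teal}: R1→Blue 4·19=76, R2→Blue 6·9=54, R3→Teal 3·14=42, R4→Blue 13·22=286, R5→Teal 5·22=110. Service 568; fixed 181; total 749.
{Red, Blue, Green, Amber, Violet, Teal}: R1→Blue 4·19=76, R2→Violet 2·9=18, R3→Teal 3·14=42, R4→Red 5·22=110, R5→Teal 5·22=110. Service 356; fixed 857; total 1213.
No other subset beats 673.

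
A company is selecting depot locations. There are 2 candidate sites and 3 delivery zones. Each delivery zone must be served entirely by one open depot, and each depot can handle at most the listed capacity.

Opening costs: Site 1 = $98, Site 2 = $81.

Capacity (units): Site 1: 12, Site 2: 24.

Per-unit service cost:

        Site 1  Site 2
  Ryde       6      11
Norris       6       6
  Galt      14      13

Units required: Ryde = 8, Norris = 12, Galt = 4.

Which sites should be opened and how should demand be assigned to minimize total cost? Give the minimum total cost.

Minimum total cost: 293

Open {Site 2}: Ryde→Site 2 11·8=88, Norris→Site 2 6·12=72, Galt→Site 2 13·4=52.
Loads: Site 2 carries 24/24. Service 212; fixed 81; total 293.
Next best feasible plan costs 351.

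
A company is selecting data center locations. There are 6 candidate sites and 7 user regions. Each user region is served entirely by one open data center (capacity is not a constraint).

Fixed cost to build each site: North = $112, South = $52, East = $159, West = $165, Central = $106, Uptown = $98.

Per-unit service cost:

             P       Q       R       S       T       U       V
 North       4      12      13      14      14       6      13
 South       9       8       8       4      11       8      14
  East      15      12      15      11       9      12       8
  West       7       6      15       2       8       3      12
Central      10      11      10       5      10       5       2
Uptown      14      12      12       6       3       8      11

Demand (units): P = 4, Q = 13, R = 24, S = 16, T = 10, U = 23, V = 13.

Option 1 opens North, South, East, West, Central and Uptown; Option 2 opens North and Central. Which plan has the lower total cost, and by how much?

Option 2 is cheaper by 197.

Option 1: {North, South, East, West, Central, Uptown}: P→North 4·4=16, Q→West 6·13=78, R→South 8·24=192, S→West 2·16=32, T→Uptown 3·10=30, U→West 3·23=69, V→Central 2·13=26. Service 443; fixed 692; total 1135.
Option 2: {North, Central}: P→North 4·4=16, Q→Central 11·13=143, R→Central 10·24=240, S→Central 5·16=80, T→Central 10·10=100, U→Central 5·23=115, V→Central 2·13=26. Service 720; fixed 218; total 938.
Difference: |1135 − 938| = 197.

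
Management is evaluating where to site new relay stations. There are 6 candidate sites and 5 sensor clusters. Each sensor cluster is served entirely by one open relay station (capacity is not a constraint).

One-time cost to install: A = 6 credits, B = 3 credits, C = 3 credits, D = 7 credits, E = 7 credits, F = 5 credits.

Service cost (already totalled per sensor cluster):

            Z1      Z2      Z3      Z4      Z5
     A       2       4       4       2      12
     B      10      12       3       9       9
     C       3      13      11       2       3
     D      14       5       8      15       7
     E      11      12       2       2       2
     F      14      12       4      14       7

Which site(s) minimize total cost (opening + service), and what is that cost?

For any fixed open set, each sensor cluster goes to its cheapest open site; total = fixed + service.
{A, C}: Z1→A 2, Z2→A 4, Z3→A 4, Z4→A 2, Z5→C 3. Service 15; fixed 9; total 24.
{A, E}: service 12 + fixed 13 = 25
{A, B, C}: Z1→A 2, Z2→A 4, Z3→B 3, Z4→A 2, Z5→C 3. Service 14; fixed 12; total 26.
{A, B, C, D, E, F}: service 12 + fixed 31 = 43
No other subset beats 24.

Open A and C; minimum total cost 24.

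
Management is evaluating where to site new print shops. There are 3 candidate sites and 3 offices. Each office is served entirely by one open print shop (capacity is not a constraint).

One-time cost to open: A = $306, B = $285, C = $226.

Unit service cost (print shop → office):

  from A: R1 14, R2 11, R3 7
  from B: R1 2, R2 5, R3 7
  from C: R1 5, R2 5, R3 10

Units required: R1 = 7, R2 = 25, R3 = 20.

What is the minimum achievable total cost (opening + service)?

Minimum total cost: 564

For any fixed open set, each office goes to its cheapest open site; total = fixed + service.
{B}: R1→B 2·7=14, R2→B 5·25=125, R3→B 7·20=140. Service 279; fixed 285; total 564.
{C}: service 360 + fixed 226 = 586
{B, C}: service 279 + fixed 511 = 790
{A, B, C}: service 279 + fixed 817 = 1096
No other subset beats 564.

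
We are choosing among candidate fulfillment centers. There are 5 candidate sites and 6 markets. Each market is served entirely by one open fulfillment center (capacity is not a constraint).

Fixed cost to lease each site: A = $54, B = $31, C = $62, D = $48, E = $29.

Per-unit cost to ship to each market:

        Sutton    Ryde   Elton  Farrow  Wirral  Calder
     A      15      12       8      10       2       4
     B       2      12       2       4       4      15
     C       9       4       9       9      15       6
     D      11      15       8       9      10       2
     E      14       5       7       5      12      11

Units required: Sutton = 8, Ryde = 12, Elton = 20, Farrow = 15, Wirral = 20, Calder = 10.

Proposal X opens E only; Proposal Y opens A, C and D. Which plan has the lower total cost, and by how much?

Proposal X: {E}: Sutton→E 14·8=112, Ryde→E 5·12=60, Elton→E 7·20=140, Farrow→E 5·15=75, Wirral→E 12·20=240, Calder→E 11·10=110. Service 737; fixed 29; total 766.
Proposal Y: {A, C, D}: Sutton→C 9·8=72, Ryde→C 4·12=48, Elton→A 8·20=160, Farrow→C 9·15=135, Wirral→A 2·20=40, Calder→D 2·10=20. Service 475; fixed 164; total 639.
Difference: |766 − 639| = 127.

Proposal Y is cheaper by 127.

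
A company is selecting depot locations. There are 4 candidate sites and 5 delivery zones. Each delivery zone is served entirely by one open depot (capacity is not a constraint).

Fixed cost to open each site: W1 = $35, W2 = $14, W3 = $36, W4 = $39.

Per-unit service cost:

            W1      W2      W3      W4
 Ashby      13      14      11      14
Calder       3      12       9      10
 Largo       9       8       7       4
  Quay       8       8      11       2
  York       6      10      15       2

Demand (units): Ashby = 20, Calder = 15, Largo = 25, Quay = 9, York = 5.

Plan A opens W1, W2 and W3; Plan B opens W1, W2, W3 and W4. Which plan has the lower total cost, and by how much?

Plan A: {W1, W2, W3}: Ashby→W3 11·20=220, Calder→W1 3·15=45, Largo→W3 7·25=175, Quay→W1 8·9=72, York→W1 6·5=30. Service 542; fixed 85; total 627.
Plan B: {W1, W2, W3, W4}: Ashby→W3 11·20=220, Calder→W1 3·15=45, Largo→W4 4·25=100, Quay→W4 2·9=18, York→W4 2·5=10. Service 393; fixed 124; total 517.
Difference: |627 − 517| = 110.

Plan B is cheaper by 110.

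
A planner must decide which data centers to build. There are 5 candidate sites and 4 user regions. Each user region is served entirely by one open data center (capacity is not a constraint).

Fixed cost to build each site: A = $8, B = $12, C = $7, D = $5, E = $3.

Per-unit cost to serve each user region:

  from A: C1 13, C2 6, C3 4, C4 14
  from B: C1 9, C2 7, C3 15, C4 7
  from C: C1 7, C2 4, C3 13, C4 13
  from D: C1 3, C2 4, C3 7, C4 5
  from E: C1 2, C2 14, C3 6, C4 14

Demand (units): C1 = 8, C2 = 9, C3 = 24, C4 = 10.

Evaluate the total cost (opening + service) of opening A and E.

Total cost: 317

Each user region is assigned to its cheapest site among the open ones.
{A, E}: C1→E 2·8=16, C2→A 6·9=54, C3→A 4·24=96, C4→A 14·10=140. Service 306; fixed 11; total 317.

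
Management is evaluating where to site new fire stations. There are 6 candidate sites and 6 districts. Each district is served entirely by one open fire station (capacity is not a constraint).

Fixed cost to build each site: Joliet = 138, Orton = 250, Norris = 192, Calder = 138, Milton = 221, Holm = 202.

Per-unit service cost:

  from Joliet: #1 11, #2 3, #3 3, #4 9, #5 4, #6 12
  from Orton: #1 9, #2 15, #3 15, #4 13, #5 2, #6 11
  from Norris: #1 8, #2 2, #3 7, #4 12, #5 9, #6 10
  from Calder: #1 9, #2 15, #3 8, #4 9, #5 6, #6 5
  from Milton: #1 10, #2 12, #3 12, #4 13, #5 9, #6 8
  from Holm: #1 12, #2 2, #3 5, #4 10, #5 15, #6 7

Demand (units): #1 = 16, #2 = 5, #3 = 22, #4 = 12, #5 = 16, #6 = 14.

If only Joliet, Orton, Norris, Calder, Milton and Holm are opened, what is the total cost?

Total cost: 1555

Each district is assigned to its cheapest site among the open ones.
{Joliet, Orton, Norris, Calder, Milton, Holm}: #1→Norris 8·16=128, #2→Norris 2·5=10, #3→Joliet 3·22=66, #4→Joliet 9·12=108, #5→Orton 2·16=32, #6→Calder 5·14=70. Service 414; fixed 1141; total 1555.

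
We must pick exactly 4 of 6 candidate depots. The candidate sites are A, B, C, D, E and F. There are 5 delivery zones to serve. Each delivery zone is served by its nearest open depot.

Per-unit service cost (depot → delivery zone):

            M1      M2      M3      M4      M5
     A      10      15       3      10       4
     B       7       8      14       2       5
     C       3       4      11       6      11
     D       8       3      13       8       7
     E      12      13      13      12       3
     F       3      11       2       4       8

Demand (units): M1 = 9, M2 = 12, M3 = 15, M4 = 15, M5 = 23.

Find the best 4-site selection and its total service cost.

With exactly 4 open, each delivery zone uses its cheapest among the chosen.
{B, D, E, F}: M1→F 3·9=27, M2→D 3·12=36, M3→F 2·15=30, M4→B 2·15=30, M5→E 3·23=69. Service cost 192.
{B, C, E, F}: service cost 204
{A, B, D, F}: service cost 215
Among all 15 size-4 choices, {B, D, E, F} is lowest.

Choose B, D, E and F; total service cost 192.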